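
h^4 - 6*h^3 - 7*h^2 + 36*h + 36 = (h - 6)*(h - 3)*(h + 1)*(h + 2)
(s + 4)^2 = s^2 + 8*s + 16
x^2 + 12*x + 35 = (x + 5)*(x + 7)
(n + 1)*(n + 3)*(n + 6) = n^3 + 10*n^2 + 27*n + 18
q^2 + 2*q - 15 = (q - 3)*(q + 5)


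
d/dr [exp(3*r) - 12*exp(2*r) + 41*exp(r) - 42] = (3*exp(2*r) - 24*exp(r) + 41)*exp(r)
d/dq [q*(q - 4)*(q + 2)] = 3*q^2 - 4*q - 8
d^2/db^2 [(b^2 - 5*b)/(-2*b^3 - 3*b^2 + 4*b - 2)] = 2*(-4*b^6 + 60*b^5 + 66*b^4 + 101*b^3 - 102*b^2 - 90*b + 36)/(8*b^9 + 36*b^8 + 6*b^7 - 93*b^6 + 60*b^5 + 102*b^4 - 184*b^3 + 132*b^2 - 48*b + 8)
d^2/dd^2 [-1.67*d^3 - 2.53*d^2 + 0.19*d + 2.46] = -10.02*d - 5.06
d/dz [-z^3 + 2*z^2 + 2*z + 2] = -3*z^2 + 4*z + 2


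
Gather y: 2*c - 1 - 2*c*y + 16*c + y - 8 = 18*c + y*(1 - 2*c) - 9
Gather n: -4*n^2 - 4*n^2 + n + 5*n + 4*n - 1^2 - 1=-8*n^2 + 10*n - 2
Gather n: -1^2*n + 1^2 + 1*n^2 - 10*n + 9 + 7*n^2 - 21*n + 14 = 8*n^2 - 32*n + 24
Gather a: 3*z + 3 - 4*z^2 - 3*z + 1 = 4 - 4*z^2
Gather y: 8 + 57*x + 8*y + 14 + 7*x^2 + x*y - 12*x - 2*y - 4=7*x^2 + 45*x + y*(x + 6) + 18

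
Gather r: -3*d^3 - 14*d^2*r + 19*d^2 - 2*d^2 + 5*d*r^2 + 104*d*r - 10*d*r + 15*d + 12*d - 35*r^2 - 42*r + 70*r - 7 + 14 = -3*d^3 + 17*d^2 + 27*d + r^2*(5*d - 35) + r*(-14*d^2 + 94*d + 28) + 7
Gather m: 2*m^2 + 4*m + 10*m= 2*m^2 + 14*m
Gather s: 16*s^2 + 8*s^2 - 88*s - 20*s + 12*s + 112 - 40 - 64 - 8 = 24*s^2 - 96*s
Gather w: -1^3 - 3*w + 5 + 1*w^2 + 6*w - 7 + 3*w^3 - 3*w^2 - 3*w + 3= 3*w^3 - 2*w^2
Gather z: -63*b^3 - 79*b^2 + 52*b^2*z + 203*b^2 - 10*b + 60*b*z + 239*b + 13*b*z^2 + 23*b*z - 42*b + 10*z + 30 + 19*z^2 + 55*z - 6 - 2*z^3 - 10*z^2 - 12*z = -63*b^3 + 124*b^2 + 187*b - 2*z^3 + z^2*(13*b + 9) + z*(52*b^2 + 83*b + 53) + 24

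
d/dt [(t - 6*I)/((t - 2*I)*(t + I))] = (-t^2 + 12*I*t + 8)/(t^4 - 2*I*t^3 + 3*t^2 - 4*I*t + 4)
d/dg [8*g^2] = 16*g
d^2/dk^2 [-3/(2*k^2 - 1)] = 12*(-6*k^2 - 1)/(2*k^2 - 1)^3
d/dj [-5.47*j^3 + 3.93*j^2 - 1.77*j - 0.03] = -16.41*j^2 + 7.86*j - 1.77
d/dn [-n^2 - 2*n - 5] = -2*n - 2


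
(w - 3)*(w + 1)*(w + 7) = w^3 + 5*w^2 - 17*w - 21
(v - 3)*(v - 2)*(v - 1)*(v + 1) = v^4 - 5*v^3 + 5*v^2 + 5*v - 6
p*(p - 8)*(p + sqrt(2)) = p^3 - 8*p^2 + sqrt(2)*p^2 - 8*sqrt(2)*p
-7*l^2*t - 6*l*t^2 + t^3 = t*(-7*l + t)*(l + t)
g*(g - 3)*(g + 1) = g^3 - 2*g^2 - 3*g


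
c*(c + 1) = c^2 + c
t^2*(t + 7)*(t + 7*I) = t^4 + 7*t^3 + 7*I*t^3 + 49*I*t^2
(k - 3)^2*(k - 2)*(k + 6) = k^4 - 2*k^3 - 27*k^2 + 108*k - 108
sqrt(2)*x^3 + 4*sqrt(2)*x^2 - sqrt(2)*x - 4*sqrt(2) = (x - 1)*(x + 4)*(sqrt(2)*x + sqrt(2))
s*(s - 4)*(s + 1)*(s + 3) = s^4 - 13*s^2 - 12*s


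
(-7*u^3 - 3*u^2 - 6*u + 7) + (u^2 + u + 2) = -7*u^3 - 2*u^2 - 5*u + 9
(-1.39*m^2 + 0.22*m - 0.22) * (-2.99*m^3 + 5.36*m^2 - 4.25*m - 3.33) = 4.1561*m^5 - 8.1082*m^4 + 7.7445*m^3 + 2.5145*m^2 + 0.2024*m + 0.7326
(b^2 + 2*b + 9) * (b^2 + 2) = b^4 + 2*b^3 + 11*b^2 + 4*b + 18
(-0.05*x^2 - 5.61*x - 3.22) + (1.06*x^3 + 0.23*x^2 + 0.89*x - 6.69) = 1.06*x^3 + 0.18*x^2 - 4.72*x - 9.91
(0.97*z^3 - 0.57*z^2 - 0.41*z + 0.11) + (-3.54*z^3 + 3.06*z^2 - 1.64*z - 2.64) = -2.57*z^3 + 2.49*z^2 - 2.05*z - 2.53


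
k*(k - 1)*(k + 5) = k^3 + 4*k^2 - 5*k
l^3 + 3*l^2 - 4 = (l - 1)*(l + 2)^2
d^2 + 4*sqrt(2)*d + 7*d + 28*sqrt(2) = (d + 7)*(d + 4*sqrt(2))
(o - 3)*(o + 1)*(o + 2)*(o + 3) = o^4 + 3*o^3 - 7*o^2 - 27*o - 18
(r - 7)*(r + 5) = r^2 - 2*r - 35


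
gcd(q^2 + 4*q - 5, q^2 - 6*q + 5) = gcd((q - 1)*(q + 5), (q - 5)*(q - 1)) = q - 1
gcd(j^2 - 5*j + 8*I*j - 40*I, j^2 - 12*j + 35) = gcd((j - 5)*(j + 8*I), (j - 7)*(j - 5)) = j - 5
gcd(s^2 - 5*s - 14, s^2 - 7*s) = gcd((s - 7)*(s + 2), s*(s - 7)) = s - 7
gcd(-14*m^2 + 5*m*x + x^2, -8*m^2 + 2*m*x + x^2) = -2*m + x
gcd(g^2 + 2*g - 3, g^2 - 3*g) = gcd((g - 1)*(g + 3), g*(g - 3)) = 1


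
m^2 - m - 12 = (m - 4)*(m + 3)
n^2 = n^2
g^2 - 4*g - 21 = (g - 7)*(g + 3)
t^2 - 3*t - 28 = (t - 7)*(t + 4)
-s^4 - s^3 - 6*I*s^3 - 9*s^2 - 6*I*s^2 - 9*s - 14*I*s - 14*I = (s - 2*I)*(s + 7*I)*(-I*s + 1)*(-I*s - I)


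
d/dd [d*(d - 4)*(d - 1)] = 3*d^2 - 10*d + 4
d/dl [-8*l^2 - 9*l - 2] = -16*l - 9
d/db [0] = 0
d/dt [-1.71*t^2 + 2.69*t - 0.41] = 2.69 - 3.42*t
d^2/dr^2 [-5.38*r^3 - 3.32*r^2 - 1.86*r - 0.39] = -32.28*r - 6.64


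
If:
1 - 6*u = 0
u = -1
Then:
No Solution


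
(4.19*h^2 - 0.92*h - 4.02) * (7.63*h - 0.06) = 31.9697*h^3 - 7.271*h^2 - 30.6174*h + 0.2412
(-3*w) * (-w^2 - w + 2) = 3*w^3 + 3*w^2 - 6*w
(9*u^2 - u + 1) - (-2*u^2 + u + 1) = 11*u^2 - 2*u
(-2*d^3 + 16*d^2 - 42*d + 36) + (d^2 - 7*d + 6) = -2*d^3 + 17*d^2 - 49*d + 42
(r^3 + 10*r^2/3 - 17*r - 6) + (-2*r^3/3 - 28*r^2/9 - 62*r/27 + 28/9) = r^3/3 + 2*r^2/9 - 521*r/27 - 26/9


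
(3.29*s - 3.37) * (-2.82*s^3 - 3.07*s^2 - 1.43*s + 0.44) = -9.2778*s^4 - 0.5969*s^3 + 5.6412*s^2 + 6.2667*s - 1.4828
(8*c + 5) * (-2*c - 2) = -16*c^2 - 26*c - 10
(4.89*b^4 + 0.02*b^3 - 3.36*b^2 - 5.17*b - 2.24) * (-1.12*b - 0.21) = -5.4768*b^5 - 1.0493*b^4 + 3.759*b^3 + 6.496*b^2 + 3.5945*b + 0.4704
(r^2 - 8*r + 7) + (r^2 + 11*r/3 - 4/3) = 2*r^2 - 13*r/3 + 17/3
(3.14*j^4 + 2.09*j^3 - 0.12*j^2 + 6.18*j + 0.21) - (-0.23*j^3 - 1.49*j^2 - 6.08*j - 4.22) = 3.14*j^4 + 2.32*j^3 + 1.37*j^2 + 12.26*j + 4.43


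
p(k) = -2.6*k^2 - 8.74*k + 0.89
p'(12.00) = -71.14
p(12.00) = -478.39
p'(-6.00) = 22.46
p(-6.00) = -40.27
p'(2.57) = -22.10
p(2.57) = -38.74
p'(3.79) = -28.45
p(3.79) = -69.58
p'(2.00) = -19.14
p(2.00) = -26.99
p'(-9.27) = 39.46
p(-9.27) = -141.52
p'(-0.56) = -5.83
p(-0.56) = 4.97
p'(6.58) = -42.96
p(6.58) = -169.19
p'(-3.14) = 7.59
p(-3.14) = 2.70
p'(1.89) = -18.57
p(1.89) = -24.92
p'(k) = -5.2*k - 8.74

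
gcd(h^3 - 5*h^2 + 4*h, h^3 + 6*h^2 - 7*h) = h^2 - h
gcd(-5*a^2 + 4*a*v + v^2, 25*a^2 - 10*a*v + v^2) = 1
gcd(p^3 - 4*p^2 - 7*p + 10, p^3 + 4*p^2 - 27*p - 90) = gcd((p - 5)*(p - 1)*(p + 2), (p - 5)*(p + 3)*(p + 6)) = p - 5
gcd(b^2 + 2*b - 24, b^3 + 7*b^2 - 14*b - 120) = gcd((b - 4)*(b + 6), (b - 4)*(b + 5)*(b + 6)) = b^2 + 2*b - 24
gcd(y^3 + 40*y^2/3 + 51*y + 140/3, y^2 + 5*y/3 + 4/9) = y + 4/3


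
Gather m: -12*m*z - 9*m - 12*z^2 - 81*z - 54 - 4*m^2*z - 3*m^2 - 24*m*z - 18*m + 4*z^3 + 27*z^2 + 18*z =m^2*(-4*z - 3) + m*(-36*z - 27) + 4*z^3 + 15*z^2 - 63*z - 54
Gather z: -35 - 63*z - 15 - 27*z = -90*z - 50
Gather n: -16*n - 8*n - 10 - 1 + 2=-24*n - 9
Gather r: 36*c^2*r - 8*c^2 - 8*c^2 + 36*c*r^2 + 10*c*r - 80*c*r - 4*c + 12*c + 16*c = -16*c^2 + 36*c*r^2 + 24*c + r*(36*c^2 - 70*c)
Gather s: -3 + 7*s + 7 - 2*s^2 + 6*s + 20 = -2*s^2 + 13*s + 24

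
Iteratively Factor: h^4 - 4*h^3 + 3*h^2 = (h)*(h^3 - 4*h^2 + 3*h) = h^2*(h^2 - 4*h + 3) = h^2*(h - 3)*(h - 1)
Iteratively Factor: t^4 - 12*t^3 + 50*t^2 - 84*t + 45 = (t - 3)*(t^3 - 9*t^2 + 23*t - 15) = (t - 3)^2*(t^2 - 6*t + 5) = (t - 3)^2*(t - 1)*(t - 5)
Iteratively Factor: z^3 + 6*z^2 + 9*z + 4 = (z + 1)*(z^2 + 5*z + 4) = (z + 1)^2*(z + 4)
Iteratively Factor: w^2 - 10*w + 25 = (w - 5)*(w - 5)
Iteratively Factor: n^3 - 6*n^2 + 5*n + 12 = (n - 3)*(n^2 - 3*n - 4) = (n - 4)*(n - 3)*(n + 1)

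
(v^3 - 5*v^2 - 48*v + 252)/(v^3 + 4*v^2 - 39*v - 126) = (v - 6)/(v + 3)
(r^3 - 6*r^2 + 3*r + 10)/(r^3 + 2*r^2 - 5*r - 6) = (r - 5)/(r + 3)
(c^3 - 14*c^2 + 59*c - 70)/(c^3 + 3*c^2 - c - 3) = (c^3 - 14*c^2 + 59*c - 70)/(c^3 + 3*c^2 - c - 3)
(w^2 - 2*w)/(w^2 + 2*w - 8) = w/(w + 4)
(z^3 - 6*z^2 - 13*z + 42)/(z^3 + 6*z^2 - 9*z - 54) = (z^2 - 9*z + 14)/(z^2 + 3*z - 18)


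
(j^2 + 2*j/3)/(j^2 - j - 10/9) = 3*j/(3*j - 5)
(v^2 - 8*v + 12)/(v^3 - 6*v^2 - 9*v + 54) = (v - 2)/(v^2 - 9)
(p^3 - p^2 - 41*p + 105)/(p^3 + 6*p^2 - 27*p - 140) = (p - 3)/(p + 4)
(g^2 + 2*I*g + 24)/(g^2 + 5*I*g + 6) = (g - 4*I)/(g - I)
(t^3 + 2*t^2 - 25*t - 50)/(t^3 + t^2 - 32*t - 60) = (t - 5)/(t - 6)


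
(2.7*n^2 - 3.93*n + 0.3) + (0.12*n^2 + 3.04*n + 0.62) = 2.82*n^2 - 0.89*n + 0.92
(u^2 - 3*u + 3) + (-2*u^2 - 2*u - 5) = -u^2 - 5*u - 2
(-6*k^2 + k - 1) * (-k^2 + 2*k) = 6*k^4 - 13*k^3 + 3*k^2 - 2*k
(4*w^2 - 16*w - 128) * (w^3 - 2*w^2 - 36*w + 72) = 4*w^5 - 24*w^4 - 240*w^3 + 1120*w^2 + 3456*w - 9216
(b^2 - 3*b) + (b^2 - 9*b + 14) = 2*b^2 - 12*b + 14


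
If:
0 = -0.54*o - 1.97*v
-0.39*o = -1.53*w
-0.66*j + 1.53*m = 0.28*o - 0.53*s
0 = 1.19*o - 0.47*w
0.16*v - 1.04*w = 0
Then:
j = 2.31818181818182*m + 0.803030303030303*s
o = 0.00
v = 0.00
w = 0.00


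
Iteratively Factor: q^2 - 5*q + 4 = (q - 4)*(q - 1)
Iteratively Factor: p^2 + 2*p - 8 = (p + 4)*(p - 2)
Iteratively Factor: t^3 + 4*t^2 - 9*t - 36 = (t + 4)*(t^2 - 9) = (t + 3)*(t + 4)*(t - 3)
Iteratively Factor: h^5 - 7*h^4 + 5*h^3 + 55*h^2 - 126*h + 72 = (h - 3)*(h^4 - 4*h^3 - 7*h^2 + 34*h - 24) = (h - 3)*(h - 2)*(h^3 - 2*h^2 - 11*h + 12) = (h - 4)*(h - 3)*(h - 2)*(h^2 + 2*h - 3) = (h - 4)*(h - 3)*(h - 2)*(h + 3)*(h - 1)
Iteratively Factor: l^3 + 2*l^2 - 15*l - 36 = (l + 3)*(l^2 - l - 12) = (l + 3)^2*(l - 4)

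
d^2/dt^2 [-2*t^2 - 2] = -4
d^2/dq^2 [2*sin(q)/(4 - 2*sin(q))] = 2*(sin(q)^2 + 2*sin(q) - 2)/(sin(q) - 2)^3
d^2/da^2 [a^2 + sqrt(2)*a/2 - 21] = 2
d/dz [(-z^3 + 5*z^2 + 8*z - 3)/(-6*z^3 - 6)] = (5*z^4 + 16*z^3 - 6*z^2 - 10*z - 8)/(6*(z^6 + 2*z^3 + 1))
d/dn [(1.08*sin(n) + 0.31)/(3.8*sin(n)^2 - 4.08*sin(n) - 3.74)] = (-2.356*sin(n) + 2.052*cos(2*n) - 4.8264)*cos(n)/(-3.8*sin(n)^2 + 4.08*sin(n) + 3.74)^2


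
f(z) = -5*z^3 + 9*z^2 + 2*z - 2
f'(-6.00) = -646.00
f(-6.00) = 1390.00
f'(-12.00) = -2374.00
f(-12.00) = 9910.00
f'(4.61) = -233.80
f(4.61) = -291.37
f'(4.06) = -172.17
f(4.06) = -180.14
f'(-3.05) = -192.44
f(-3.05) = 217.49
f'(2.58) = -51.41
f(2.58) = -22.80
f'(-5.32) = -518.30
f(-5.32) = 994.93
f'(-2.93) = -179.51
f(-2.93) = 195.17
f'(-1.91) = -87.10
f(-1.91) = 61.85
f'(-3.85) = -289.64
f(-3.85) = 409.04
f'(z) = -15*z^2 + 18*z + 2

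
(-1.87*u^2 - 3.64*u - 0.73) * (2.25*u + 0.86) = -4.2075*u^3 - 9.7982*u^2 - 4.7729*u - 0.6278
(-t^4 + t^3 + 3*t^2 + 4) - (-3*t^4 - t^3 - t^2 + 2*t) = 2*t^4 + 2*t^3 + 4*t^2 - 2*t + 4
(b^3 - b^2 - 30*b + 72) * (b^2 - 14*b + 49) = b^5 - 15*b^4 + 33*b^3 + 443*b^2 - 2478*b + 3528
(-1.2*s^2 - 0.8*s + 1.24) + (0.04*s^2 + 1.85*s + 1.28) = -1.16*s^2 + 1.05*s + 2.52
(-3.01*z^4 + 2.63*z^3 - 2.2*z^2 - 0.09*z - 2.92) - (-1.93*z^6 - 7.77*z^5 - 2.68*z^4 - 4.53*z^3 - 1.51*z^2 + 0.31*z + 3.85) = 1.93*z^6 + 7.77*z^5 - 0.33*z^4 + 7.16*z^3 - 0.69*z^2 - 0.4*z - 6.77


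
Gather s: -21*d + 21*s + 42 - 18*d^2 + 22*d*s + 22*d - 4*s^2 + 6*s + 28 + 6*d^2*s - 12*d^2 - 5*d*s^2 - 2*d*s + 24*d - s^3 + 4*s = -30*d^2 + 25*d - s^3 + s^2*(-5*d - 4) + s*(6*d^2 + 20*d + 31) + 70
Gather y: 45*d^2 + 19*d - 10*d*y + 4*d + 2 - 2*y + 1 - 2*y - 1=45*d^2 + 23*d + y*(-10*d - 4) + 2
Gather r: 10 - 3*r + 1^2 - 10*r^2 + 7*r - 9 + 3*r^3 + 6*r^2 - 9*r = 3*r^3 - 4*r^2 - 5*r + 2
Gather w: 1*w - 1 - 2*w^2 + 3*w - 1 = -2*w^2 + 4*w - 2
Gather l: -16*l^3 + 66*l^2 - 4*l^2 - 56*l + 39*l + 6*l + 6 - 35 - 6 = -16*l^3 + 62*l^2 - 11*l - 35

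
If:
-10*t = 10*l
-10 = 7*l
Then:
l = -10/7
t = 10/7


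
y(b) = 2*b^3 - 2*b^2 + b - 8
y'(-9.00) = 523.00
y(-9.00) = -1637.00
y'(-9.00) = 523.00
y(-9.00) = -1637.00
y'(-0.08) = 1.36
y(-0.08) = -8.09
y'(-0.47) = 4.21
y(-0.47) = -9.12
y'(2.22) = 21.69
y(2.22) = 6.25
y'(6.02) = 194.36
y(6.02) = 361.87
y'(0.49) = 0.48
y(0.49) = -7.75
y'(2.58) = 30.62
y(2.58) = 15.61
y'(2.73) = 34.80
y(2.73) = 20.52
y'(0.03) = 0.89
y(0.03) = -7.97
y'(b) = 6*b^2 - 4*b + 1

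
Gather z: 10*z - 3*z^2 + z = -3*z^2 + 11*z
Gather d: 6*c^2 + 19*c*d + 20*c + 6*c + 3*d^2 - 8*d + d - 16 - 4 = 6*c^2 + 26*c + 3*d^2 + d*(19*c - 7) - 20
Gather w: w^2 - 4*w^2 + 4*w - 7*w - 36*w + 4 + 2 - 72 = -3*w^2 - 39*w - 66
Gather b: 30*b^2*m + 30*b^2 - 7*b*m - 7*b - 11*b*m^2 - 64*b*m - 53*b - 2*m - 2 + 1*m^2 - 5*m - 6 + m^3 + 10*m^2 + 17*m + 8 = b^2*(30*m + 30) + b*(-11*m^2 - 71*m - 60) + m^3 + 11*m^2 + 10*m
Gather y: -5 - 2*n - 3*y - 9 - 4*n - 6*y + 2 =-6*n - 9*y - 12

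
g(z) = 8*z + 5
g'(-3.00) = 8.00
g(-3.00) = -19.00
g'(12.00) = 8.00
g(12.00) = 101.00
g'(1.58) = 8.00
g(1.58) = 17.64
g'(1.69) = 8.00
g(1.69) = 18.52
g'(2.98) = 8.00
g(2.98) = 28.84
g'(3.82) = 8.00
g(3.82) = 35.56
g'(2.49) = 8.00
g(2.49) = 24.92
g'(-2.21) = 8.00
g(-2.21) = -12.68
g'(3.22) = 8.00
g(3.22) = 30.76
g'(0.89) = 8.00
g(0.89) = 12.12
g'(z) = 8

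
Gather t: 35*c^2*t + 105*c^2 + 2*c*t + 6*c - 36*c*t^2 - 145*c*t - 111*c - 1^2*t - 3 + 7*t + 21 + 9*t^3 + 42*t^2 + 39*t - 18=105*c^2 - 105*c + 9*t^3 + t^2*(42 - 36*c) + t*(35*c^2 - 143*c + 45)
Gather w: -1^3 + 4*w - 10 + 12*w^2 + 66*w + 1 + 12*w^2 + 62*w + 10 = 24*w^2 + 132*w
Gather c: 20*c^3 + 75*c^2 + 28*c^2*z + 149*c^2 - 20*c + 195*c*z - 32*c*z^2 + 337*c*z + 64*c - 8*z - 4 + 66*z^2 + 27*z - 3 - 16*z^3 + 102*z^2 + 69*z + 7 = 20*c^3 + c^2*(28*z + 224) + c*(-32*z^2 + 532*z + 44) - 16*z^3 + 168*z^2 + 88*z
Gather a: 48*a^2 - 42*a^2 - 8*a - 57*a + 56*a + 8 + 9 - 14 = 6*a^2 - 9*a + 3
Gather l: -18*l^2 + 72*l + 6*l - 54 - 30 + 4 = -18*l^2 + 78*l - 80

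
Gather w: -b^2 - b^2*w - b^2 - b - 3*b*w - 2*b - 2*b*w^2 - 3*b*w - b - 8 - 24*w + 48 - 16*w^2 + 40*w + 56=-2*b^2 - 4*b + w^2*(-2*b - 16) + w*(-b^2 - 6*b + 16) + 96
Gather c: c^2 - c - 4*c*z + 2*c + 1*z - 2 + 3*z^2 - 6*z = c^2 + c*(1 - 4*z) + 3*z^2 - 5*z - 2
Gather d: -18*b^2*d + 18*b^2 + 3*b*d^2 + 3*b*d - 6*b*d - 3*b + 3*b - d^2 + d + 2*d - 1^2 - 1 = 18*b^2 + d^2*(3*b - 1) + d*(-18*b^2 - 3*b + 3) - 2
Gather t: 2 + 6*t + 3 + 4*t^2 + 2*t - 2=4*t^2 + 8*t + 3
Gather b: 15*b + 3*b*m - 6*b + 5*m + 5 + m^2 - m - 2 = b*(3*m + 9) + m^2 + 4*m + 3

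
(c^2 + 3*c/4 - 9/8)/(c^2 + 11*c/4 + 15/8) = (4*c - 3)/(4*c + 5)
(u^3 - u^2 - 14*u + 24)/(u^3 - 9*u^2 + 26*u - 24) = (u + 4)/(u - 4)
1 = 1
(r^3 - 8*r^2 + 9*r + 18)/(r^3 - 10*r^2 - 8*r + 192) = (r^2 - 2*r - 3)/(r^2 - 4*r - 32)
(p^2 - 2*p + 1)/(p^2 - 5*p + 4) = (p - 1)/(p - 4)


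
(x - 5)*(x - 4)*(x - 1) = x^3 - 10*x^2 + 29*x - 20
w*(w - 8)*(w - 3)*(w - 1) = w^4 - 12*w^3 + 35*w^2 - 24*w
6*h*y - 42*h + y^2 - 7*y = (6*h + y)*(y - 7)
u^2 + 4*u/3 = u*(u + 4/3)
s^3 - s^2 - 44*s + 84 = (s - 6)*(s - 2)*(s + 7)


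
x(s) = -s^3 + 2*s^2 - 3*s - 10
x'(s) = -3*s^2 + 4*s - 3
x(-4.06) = 102.07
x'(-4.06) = -68.69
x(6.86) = -259.29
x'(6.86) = -116.74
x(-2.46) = 24.37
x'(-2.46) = -30.99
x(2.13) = -16.98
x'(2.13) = -8.09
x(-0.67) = -6.79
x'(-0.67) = -7.03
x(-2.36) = 21.36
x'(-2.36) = -29.15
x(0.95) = -11.90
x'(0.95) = -1.91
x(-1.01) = -3.90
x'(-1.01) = -10.10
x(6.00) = -172.00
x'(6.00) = -87.00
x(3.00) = -28.00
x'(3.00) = -18.00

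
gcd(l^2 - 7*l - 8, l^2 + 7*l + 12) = 1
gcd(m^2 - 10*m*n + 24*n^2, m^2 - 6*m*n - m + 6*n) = m - 6*n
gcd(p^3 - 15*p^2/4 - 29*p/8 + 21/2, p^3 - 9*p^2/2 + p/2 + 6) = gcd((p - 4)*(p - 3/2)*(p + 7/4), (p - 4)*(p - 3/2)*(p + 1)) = p^2 - 11*p/2 + 6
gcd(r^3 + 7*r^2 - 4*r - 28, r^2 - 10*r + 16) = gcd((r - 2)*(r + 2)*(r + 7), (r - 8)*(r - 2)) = r - 2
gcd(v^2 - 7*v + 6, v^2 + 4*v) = 1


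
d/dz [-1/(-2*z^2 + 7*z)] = (7 - 4*z)/(z^2*(2*z - 7)^2)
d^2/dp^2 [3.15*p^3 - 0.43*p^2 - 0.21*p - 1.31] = 18.9*p - 0.86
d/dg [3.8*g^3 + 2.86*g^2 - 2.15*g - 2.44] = 11.4*g^2 + 5.72*g - 2.15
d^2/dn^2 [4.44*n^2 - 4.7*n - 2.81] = 8.88000000000000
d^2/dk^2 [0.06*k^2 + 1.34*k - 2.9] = 0.120000000000000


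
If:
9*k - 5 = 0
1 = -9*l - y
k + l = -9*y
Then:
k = 5/9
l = -19/180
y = -1/20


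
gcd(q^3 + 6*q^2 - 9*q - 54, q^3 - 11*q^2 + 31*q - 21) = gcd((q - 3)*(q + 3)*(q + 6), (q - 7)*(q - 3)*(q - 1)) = q - 3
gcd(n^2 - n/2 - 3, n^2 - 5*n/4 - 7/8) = 1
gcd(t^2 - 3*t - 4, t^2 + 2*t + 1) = t + 1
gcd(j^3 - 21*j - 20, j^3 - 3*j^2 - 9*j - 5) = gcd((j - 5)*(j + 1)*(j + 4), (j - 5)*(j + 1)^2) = j^2 - 4*j - 5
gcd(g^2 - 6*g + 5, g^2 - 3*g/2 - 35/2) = g - 5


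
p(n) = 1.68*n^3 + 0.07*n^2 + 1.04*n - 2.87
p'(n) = 5.04*n^2 + 0.14*n + 1.04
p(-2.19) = -22.46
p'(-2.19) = 24.91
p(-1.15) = -6.53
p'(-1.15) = 7.54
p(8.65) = 1098.68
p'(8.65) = 379.36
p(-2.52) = -31.93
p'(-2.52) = 32.69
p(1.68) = 7.04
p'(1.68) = 15.50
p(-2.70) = -38.24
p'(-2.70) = 37.40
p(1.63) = 6.29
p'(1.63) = 14.66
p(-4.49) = -158.20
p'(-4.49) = 102.02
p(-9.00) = -1231.28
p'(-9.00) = 408.02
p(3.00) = 46.24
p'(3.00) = 46.82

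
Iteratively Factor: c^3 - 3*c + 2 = (c - 1)*(c^2 + c - 2) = (c - 1)*(c + 2)*(c - 1)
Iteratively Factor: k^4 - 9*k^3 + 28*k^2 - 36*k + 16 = (k - 1)*(k^3 - 8*k^2 + 20*k - 16) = (k - 4)*(k - 1)*(k^2 - 4*k + 4) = (k - 4)*(k - 2)*(k - 1)*(k - 2)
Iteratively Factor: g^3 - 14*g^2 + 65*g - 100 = (g - 4)*(g^2 - 10*g + 25) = (g - 5)*(g - 4)*(g - 5)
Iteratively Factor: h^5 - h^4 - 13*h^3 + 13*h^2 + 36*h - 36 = (h - 2)*(h^4 + h^3 - 11*h^2 - 9*h + 18) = (h - 2)*(h + 2)*(h^3 - h^2 - 9*h + 9) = (h - 2)*(h + 2)*(h + 3)*(h^2 - 4*h + 3) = (h - 3)*(h - 2)*(h + 2)*(h + 3)*(h - 1)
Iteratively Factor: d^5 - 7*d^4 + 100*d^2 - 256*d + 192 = (d - 2)*(d^4 - 5*d^3 - 10*d^2 + 80*d - 96) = (d - 3)*(d - 2)*(d^3 - 2*d^2 - 16*d + 32) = (d - 3)*(d - 2)^2*(d^2 - 16) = (d - 3)*(d - 2)^2*(d + 4)*(d - 4)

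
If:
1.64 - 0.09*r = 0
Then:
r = 18.22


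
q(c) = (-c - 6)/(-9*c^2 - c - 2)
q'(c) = (-c - 6)*(18*c + 1)/(-9*c^2 - c - 2)^2 - 1/(-9*c^2 - c - 2)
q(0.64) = 1.05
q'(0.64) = -1.92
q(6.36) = 0.03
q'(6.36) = -0.01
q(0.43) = 1.57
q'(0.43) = -3.11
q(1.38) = 0.36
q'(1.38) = -0.40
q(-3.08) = 0.03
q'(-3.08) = 0.03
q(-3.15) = 0.03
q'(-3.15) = 0.03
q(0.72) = 0.91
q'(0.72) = -1.58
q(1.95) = 0.21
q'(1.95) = -0.17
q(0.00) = 3.00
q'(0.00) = -1.00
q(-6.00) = 0.00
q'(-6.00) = 0.00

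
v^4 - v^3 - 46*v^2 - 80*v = v*(v - 8)*(v + 2)*(v + 5)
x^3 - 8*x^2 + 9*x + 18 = (x - 6)*(x - 3)*(x + 1)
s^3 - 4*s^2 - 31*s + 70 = (s - 7)*(s - 2)*(s + 5)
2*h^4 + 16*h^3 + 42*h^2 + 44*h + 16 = (h + 2)*(h + 4)*(sqrt(2)*h + sqrt(2))^2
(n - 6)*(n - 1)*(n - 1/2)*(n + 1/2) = n^4 - 7*n^3 + 23*n^2/4 + 7*n/4 - 3/2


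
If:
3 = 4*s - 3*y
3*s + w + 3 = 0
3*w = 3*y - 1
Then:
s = -5/13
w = -24/13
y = -59/39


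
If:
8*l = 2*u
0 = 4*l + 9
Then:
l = -9/4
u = -9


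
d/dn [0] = 0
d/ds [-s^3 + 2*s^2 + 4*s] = -3*s^2 + 4*s + 4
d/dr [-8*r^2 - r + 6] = -16*r - 1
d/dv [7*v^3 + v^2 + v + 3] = 21*v^2 + 2*v + 1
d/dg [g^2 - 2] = 2*g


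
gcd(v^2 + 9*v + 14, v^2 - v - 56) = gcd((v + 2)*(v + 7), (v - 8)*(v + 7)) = v + 7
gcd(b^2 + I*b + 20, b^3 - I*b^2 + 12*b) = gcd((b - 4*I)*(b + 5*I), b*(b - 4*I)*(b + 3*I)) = b - 4*I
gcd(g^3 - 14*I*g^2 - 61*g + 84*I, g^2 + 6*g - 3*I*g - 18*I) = g - 3*I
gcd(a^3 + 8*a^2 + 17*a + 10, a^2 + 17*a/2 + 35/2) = a + 5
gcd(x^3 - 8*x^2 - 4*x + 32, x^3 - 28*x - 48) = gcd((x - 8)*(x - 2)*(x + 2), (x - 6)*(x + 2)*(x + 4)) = x + 2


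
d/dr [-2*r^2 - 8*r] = -4*r - 8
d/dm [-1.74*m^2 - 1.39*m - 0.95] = -3.48*m - 1.39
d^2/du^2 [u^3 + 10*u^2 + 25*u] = 6*u + 20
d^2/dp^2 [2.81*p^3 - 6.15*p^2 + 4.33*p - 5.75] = 16.86*p - 12.3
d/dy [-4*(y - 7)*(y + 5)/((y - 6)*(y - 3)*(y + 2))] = 4*(y^4 - 4*y^3 - 91*y^2 + 418*y + 72)/(y^6 - 14*y^5 + 49*y^4 + 72*y^3 - 504*y^2 + 1296)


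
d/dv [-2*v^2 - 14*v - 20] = -4*v - 14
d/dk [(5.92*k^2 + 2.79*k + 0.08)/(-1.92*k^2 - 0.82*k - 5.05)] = (0.5024*k^2 - 59.4848*k - 14.0239)/(3.6864*k^4 + 3.1488*k^3 + 20.0644*k^2 + 8.282*k + 25.5025)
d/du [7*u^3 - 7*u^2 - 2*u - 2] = 21*u^2 - 14*u - 2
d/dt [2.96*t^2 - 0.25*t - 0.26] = 5.92*t - 0.25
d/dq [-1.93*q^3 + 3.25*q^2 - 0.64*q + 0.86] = -5.79*q^2 + 6.5*q - 0.64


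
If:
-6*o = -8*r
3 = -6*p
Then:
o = 4*r/3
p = -1/2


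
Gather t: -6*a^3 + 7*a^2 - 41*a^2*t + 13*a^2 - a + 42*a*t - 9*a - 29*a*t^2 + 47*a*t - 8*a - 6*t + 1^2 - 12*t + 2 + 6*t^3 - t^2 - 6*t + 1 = -6*a^3 + 20*a^2 - 18*a + 6*t^3 + t^2*(-29*a - 1) + t*(-41*a^2 + 89*a - 24) + 4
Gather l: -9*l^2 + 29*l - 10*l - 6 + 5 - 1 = -9*l^2 + 19*l - 2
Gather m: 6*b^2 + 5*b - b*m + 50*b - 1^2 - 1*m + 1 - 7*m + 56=6*b^2 + 55*b + m*(-b - 8) + 56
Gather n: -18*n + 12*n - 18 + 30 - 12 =-6*n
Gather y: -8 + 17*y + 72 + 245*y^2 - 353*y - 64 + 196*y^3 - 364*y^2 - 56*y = 196*y^3 - 119*y^2 - 392*y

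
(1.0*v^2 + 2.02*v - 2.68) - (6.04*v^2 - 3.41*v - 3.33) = -5.04*v^2 + 5.43*v + 0.65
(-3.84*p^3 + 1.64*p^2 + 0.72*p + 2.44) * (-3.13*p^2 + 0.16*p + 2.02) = 12.0192*p^5 - 5.7476*p^4 - 9.748*p^3 - 4.2092*p^2 + 1.8448*p + 4.9288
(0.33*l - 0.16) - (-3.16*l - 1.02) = 3.49*l + 0.86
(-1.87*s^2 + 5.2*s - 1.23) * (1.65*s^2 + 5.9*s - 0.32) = -3.0855*s^4 - 2.453*s^3 + 29.2489*s^2 - 8.921*s + 0.3936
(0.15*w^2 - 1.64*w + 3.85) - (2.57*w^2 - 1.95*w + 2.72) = -2.42*w^2 + 0.31*w + 1.13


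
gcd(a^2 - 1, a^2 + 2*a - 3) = a - 1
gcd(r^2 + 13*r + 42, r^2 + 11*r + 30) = r + 6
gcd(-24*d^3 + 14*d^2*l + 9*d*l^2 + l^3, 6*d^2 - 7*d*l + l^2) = d - l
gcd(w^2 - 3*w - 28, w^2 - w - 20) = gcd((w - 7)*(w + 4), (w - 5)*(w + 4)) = w + 4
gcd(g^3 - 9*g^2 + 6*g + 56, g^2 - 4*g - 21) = g - 7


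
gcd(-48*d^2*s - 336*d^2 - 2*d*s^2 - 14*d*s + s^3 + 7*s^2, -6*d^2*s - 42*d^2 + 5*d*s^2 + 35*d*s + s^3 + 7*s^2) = 6*d*s + 42*d + s^2 + 7*s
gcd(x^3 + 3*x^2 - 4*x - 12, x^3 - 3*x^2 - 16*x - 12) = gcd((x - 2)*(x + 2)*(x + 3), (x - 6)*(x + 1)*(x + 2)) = x + 2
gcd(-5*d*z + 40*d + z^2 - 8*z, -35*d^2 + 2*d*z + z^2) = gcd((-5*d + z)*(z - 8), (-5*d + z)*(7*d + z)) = -5*d + z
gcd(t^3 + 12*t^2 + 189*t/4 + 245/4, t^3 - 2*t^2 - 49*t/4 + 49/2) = t + 7/2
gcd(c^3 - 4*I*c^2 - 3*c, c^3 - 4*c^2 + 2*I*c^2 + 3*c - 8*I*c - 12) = c - I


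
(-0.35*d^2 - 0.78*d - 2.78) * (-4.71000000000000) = 1.6485*d^2 + 3.6738*d + 13.0938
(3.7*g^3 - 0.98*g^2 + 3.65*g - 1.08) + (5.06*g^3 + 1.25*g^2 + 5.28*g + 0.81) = 8.76*g^3 + 0.27*g^2 + 8.93*g - 0.27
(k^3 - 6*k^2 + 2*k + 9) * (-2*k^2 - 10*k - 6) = -2*k^5 + 2*k^4 + 50*k^3 - 2*k^2 - 102*k - 54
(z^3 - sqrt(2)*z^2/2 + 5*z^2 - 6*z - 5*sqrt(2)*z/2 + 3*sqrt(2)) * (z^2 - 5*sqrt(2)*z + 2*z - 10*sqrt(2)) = z^5 - 11*sqrt(2)*z^4/2 + 7*z^4 - 77*sqrt(2)*z^3/2 + 9*z^3 - 22*sqrt(2)*z^2 + 23*z^2 + 20*z + 66*sqrt(2)*z - 60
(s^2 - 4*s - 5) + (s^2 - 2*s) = 2*s^2 - 6*s - 5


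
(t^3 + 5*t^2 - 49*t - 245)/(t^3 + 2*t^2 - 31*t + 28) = (t^2 - 2*t - 35)/(t^2 - 5*t + 4)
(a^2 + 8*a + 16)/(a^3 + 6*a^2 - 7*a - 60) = (a + 4)/(a^2 + 2*a - 15)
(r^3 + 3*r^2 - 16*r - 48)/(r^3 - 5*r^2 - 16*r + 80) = (r + 3)/(r - 5)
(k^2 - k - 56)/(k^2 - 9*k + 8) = (k + 7)/(k - 1)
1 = 1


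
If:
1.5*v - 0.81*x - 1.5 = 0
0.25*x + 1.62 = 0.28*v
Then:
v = -6.32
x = -13.56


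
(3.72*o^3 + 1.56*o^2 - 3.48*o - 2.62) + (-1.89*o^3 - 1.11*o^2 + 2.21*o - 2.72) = 1.83*o^3 + 0.45*o^2 - 1.27*o - 5.34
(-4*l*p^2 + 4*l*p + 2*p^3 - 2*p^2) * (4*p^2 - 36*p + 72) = -16*l*p^4 + 160*l*p^3 - 432*l*p^2 + 288*l*p + 8*p^5 - 80*p^4 + 216*p^3 - 144*p^2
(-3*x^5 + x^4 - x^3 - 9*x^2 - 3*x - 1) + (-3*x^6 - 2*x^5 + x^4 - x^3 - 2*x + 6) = -3*x^6 - 5*x^5 + 2*x^4 - 2*x^3 - 9*x^2 - 5*x + 5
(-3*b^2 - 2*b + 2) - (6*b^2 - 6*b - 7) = -9*b^2 + 4*b + 9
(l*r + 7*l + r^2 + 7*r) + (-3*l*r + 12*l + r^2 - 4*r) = -2*l*r + 19*l + 2*r^2 + 3*r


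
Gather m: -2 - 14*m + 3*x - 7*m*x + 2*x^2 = m*(-7*x - 14) + 2*x^2 + 3*x - 2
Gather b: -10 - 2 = -12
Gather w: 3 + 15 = 18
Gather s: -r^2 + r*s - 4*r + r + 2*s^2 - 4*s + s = -r^2 - 3*r + 2*s^2 + s*(r - 3)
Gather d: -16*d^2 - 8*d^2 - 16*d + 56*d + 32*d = -24*d^2 + 72*d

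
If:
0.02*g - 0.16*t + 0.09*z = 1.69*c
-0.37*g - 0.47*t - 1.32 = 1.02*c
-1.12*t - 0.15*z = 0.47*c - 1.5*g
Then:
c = 0.0678044348042736*z + 0.175399000483637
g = 0.00716295634077353*z - 1.46509753345156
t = -0.152788973077543*z - 2.03578913428986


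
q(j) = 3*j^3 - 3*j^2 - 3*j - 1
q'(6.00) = 285.00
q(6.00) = 521.00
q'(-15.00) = 2112.00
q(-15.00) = -10756.00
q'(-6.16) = 375.47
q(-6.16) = -797.59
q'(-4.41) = 198.49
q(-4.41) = -303.41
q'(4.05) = 120.32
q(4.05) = 136.93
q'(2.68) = 45.56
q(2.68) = 27.16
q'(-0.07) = -2.54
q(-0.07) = -0.81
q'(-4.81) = 234.08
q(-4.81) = -389.83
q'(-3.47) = 126.19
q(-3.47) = -152.06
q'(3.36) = 78.45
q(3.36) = 68.85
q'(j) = 9*j^2 - 6*j - 3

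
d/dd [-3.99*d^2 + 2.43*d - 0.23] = 2.43 - 7.98*d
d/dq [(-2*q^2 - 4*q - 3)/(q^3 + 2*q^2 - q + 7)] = (2*q^4 + 8*q^3 + 19*q^2 - 16*q - 31)/(q^6 + 4*q^5 + 2*q^4 + 10*q^3 + 29*q^2 - 14*q + 49)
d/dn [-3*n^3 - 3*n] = -9*n^2 - 3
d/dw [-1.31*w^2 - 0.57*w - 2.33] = -2.62*w - 0.57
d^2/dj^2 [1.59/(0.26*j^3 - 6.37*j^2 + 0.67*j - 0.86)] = ((20.2566 - 2.4804*j)*(0.26*j^3 - 6.37*j^2 + 0.67*j - 0.86) + 1.59*(0.78*j^2 - 12.74*j + 0.67)*(1.56*j^2 - 25.48*j + 1.34))/(0.26*j^3 - 6.37*j^2 + 0.67*j - 0.86)^3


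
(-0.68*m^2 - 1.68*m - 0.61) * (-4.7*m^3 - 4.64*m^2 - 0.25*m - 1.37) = 3.196*m^5 + 11.0512*m^4 + 10.8322*m^3 + 4.182*m^2 + 2.4541*m + 0.8357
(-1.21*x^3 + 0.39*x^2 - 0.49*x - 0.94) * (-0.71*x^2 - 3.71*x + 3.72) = 0.8591*x^5 + 4.2122*x^4 - 5.6002*x^3 + 3.9361*x^2 + 1.6646*x - 3.4968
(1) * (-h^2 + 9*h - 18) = -h^2 + 9*h - 18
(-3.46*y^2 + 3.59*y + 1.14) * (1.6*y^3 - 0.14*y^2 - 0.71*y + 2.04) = -5.536*y^5 + 6.2284*y^4 + 3.778*y^3 - 9.7669*y^2 + 6.5142*y + 2.3256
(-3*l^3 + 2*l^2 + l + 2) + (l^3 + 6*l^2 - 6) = -2*l^3 + 8*l^2 + l - 4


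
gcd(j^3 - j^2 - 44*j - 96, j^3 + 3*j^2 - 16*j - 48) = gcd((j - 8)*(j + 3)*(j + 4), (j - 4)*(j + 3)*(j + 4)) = j^2 + 7*j + 12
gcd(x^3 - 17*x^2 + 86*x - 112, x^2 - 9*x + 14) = x^2 - 9*x + 14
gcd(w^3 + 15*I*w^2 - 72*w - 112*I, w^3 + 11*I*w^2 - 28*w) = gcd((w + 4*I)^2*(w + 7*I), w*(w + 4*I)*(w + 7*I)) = w^2 + 11*I*w - 28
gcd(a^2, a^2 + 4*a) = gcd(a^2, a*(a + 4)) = a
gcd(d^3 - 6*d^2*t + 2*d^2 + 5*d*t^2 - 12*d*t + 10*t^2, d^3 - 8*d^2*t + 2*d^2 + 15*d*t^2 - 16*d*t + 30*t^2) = -d^2 + 5*d*t - 2*d + 10*t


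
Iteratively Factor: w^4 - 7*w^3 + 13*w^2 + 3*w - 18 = (w - 3)*(w^3 - 4*w^2 + w + 6) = (w - 3)*(w - 2)*(w^2 - 2*w - 3) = (w - 3)*(w - 2)*(w + 1)*(w - 3)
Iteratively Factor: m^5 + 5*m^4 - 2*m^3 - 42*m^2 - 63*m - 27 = (m + 3)*(m^4 + 2*m^3 - 8*m^2 - 18*m - 9) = (m + 3)^2*(m^3 - m^2 - 5*m - 3) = (m + 1)*(m + 3)^2*(m^2 - 2*m - 3) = (m + 1)^2*(m + 3)^2*(m - 3)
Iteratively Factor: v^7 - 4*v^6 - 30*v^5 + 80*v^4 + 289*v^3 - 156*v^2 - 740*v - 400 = (v - 5)*(v^6 + v^5 - 25*v^4 - 45*v^3 + 64*v^2 + 164*v + 80) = (v - 5)*(v - 2)*(v^5 + 3*v^4 - 19*v^3 - 83*v^2 - 102*v - 40) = (v - 5)*(v - 2)*(v + 4)*(v^4 - v^3 - 15*v^2 - 23*v - 10) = (v - 5)*(v - 2)*(v + 1)*(v + 4)*(v^3 - 2*v^2 - 13*v - 10) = (v - 5)*(v - 2)*(v + 1)*(v + 2)*(v + 4)*(v^2 - 4*v - 5) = (v - 5)*(v - 2)*(v + 1)^2*(v + 2)*(v + 4)*(v - 5)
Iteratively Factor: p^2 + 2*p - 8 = (p - 2)*(p + 4)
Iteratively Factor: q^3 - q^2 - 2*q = (q - 2)*(q^2 + q) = (q - 2)*(q + 1)*(q)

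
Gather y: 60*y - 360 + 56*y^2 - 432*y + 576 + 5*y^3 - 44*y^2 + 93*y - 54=5*y^3 + 12*y^2 - 279*y + 162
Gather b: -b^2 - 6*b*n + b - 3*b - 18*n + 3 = -b^2 + b*(-6*n - 2) - 18*n + 3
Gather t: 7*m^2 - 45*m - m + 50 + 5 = 7*m^2 - 46*m + 55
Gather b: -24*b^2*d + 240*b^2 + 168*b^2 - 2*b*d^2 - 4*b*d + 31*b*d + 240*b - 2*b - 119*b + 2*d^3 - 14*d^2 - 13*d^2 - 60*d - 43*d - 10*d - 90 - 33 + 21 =b^2*(408 - 24*d) + b*(-2*d^2 + 27*d + 119) + 2*d^3 - 27*d^2 - 113*d - 102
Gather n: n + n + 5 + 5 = 2*n + 10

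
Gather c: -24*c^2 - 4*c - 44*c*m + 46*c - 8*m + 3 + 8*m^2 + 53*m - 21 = -24*c^2 + c*(42 - 44*m) + 8*m^2 + 45*m - 18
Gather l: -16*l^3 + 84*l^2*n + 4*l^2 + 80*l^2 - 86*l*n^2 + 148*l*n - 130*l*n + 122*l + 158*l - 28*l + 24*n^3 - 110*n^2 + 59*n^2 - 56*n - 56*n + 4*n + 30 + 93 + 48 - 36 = -16*l^3 + l^2*(84*n + 84) + l*(-86*n^2 + 18*n + 252) + 24*n^3 - 51*n^2 - 108*n + 135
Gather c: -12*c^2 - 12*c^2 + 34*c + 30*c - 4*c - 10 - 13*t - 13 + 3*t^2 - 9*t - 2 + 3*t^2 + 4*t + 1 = -24*c^2 + 60*c + 6*t^2 - 18*t - 24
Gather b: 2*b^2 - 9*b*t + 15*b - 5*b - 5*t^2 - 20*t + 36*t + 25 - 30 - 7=2*b^2 + b*(10 - 9*t) - 5*t^2 + 16*t - 12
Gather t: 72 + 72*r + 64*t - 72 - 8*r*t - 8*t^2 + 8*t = 72*r - 8*t^2 + t*(72 - 8*r)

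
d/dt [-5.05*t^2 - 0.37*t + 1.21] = -10.1*t - 0.37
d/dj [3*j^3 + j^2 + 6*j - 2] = 9*j^2 + 2*j + 6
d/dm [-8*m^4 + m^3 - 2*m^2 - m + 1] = -32*m^3 + 3*m^2 - 4*m - 1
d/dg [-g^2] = -2*g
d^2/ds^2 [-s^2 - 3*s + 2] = -2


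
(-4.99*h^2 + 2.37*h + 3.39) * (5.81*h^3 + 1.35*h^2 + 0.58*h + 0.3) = -28.9919*h^5 + 7.0332*h^4 + 20.0012*h^3 + 4.4541*h^2 + 2.6772*h + 1.017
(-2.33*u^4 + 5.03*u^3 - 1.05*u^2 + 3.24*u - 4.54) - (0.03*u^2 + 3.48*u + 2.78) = -2.33*u^4 + 5.03*u^3 - 1.08*u^2 - 0.24*u - 7.32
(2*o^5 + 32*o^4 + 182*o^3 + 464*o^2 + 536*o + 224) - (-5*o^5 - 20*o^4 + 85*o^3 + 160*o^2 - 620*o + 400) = 7*o^5 + 52*o^4 + 97*o^3 + 304*o^2 + 1156*o - 176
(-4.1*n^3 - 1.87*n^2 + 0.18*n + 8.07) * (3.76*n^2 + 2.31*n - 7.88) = -15.416*n^5 - 16.5022*n^4 + 28.6651*n^3 + 45.4946*n^2 + 17.2233*n - 63.5916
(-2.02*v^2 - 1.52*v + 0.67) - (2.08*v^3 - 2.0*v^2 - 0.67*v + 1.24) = -2.08*v^3 - 0.02*v^2 - 0.85*v - 0.57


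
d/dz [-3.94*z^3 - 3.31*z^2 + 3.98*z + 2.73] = -11.82*z^2 - 6.62*z + 3.98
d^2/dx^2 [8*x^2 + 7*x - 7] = 16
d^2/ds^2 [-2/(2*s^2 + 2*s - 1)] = 8*(2*s^2 + 2*s - 2*(2*s + 1)^2 - 1)/(2*s^2 + 2*s - 1)^3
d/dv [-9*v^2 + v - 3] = 1 - 18*v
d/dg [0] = 0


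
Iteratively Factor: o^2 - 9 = (o + 3)*(o - 3)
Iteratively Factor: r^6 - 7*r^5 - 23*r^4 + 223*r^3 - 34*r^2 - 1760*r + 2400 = (r + 4)*(r^5 - 11*r^4 + 21*r^3 + 139*r^2 - 590*r + 600) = (r + 4)^2*(r^4 - 15*r^3 + 81*r^2 - 185*r + 150) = (r - 3)*(r + 4)^2*(r^3 - 12*r^2 + 45*r - 50) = (r - 3)*(r - 2)*(r + 4)^2*(r^2 - 10*r + 25) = (r - 5)*(r - 3)*(r - 2)*(r + 4)^2*(r - 5)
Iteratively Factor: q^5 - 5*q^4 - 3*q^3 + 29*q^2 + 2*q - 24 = (q - 3)*(q^4 - 2*q^3 - 9*q^2 + 2*q + 8) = (q - 4)*(q - 3)*(q^3 + 2*q^2 - q - 2) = (q - 4)*(q - 3)*(q - 1)*(q^2 + 3*q + 2) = (q - 4)*(q - 3)*(q - 1)*(q + 1)*(q + 2)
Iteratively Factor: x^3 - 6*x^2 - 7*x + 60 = (x + 3)*(x^2 - 9*x + 20) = (x - 4)*(x + 3)*(x - 5)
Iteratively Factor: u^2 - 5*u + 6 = (u - 2)*(u - 3)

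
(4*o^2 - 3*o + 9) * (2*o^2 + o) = 8*o^4 - 2*o^3 + 15*o^2 + 9*o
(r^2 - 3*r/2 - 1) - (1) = r^2 - 3*r/2 - 2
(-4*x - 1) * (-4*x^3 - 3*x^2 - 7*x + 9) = 16*x^4 + 16*x^3 + 31*x^2 - 29*x - 9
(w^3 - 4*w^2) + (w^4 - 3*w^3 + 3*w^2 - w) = w^4 - 2*w^3 - w^2 - w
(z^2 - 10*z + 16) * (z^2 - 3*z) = z^4 - 13*z^3 + 46*z^2 - 48*z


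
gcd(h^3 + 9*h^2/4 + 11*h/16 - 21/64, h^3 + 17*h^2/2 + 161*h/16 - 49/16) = h^2 + 3*h/2 - 7/16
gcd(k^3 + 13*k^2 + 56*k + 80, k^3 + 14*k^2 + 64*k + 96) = k^2 + 8*k + 16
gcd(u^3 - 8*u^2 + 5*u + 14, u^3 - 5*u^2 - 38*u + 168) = u - 7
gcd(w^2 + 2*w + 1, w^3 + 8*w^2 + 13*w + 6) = w^2 + 2*w + 1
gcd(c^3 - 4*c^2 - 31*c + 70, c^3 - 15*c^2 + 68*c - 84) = c^2 - 9*c + 14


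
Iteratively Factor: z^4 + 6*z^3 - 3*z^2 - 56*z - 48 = (z + 1)*(z^3 + 5*z^2 - 8*z - 48) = (z + 1)*(z + 4)*(z^2 + z - 12) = (z - 3)*(z + 1)*(z + 4)*(z + 4)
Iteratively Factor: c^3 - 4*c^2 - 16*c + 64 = (c + 4)*(c^2 - 8*c + 16) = (c - 4)*(c + 4)*(c - 4)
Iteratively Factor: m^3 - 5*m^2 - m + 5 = (m + 1)*(m^2 - 6*m + 5) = (m - 5)*(m + 1)*(m - 1)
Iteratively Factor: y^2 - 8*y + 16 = (y - 4)*(y - 4)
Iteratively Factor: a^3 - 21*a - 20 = (a + 4)*(a^2 - 4*a - 5) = (a + 1)*(a + 4)*(a - 5)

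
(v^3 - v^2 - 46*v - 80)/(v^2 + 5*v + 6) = (v^2 - 3*v - 40)/(v + 3)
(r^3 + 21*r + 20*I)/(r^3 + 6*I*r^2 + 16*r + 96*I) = (r^2 - 4*I*r + 5)/(r^2 + 2*I*r + 24)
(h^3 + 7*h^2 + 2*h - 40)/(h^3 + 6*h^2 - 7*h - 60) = (h - 2)/(h - 3)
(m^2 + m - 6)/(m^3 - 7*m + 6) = 1/(m - 1)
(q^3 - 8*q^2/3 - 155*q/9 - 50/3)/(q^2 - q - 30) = (9*q^2 + 30*q + 25)/(9*(q + 5))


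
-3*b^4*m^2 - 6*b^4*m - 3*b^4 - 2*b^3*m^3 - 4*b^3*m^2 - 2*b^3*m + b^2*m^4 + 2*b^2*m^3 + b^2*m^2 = (-3*b + m)*(b + m)*(b*m + b)^2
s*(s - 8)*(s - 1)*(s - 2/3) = s^4 - 29*s^3/3 + 14*s^2 - 16*s/3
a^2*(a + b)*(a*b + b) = a^4*b + a^3*b^2 + a^3*b + a^2*b^2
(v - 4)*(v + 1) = v^2 - 3*v - 4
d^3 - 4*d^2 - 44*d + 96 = (d - 8)*(d - 2)*(d + 6)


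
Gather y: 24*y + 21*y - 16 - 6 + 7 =45*y - 15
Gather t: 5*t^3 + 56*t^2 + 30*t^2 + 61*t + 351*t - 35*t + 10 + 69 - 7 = 5*t^3 + 86*t^2 + 377*t + 72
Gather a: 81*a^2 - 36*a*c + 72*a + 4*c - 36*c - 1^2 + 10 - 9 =81*a^2 + a*(72 - 36*c) - 32*c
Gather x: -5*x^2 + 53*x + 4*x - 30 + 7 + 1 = -5*x^2 + 57*x - 22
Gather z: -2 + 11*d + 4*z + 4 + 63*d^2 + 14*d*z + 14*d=63*d^2 + 25*d + z*(14*d + 4) + 2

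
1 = 1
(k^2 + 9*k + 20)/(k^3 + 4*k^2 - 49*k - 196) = (k + 5)/(k^2 - 49)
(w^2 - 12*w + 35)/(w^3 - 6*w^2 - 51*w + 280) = (w - 7)/(w^2 - w - 56)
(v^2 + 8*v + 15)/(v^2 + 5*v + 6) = (v + 5)/(v + 2)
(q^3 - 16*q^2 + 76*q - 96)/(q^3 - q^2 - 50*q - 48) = (q^2 - 8*q + 12)/(q^2 + 7*q + 6)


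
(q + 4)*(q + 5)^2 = q^3 + 14*q^2 + 65*q + 100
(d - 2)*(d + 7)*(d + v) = d^3 + d^2*v + 5*d^2 + 5*d*v - 14*d - 14*v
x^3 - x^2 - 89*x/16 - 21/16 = (x - 3)*(x + 1/4)*(x + 7/4)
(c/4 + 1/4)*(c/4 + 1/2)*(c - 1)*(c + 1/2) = c^4/16 + 5*c^3/32 - 5*c/32 - 1/16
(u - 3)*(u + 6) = u^2 + 3*u - 18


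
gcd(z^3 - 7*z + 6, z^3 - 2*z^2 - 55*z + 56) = z - 1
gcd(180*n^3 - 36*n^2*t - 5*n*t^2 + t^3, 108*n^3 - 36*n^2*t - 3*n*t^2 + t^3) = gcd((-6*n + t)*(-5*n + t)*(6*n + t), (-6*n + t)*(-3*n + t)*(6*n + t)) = -36*n^2 + t^2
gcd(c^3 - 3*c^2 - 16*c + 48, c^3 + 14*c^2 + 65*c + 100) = c + 4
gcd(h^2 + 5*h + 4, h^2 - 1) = h + 1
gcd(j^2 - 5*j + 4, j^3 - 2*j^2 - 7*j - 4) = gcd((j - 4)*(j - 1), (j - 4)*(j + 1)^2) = j - 4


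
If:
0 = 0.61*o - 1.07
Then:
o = 1.75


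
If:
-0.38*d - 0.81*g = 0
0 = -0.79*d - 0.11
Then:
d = -0.14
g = 0.07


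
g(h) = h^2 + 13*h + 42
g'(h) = 2*h + 13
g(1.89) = 70.14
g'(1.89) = 16.78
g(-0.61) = 34.44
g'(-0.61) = 11.78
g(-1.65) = 23.27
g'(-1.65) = 9.70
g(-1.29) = 26.89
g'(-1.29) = 10.42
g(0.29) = 45.85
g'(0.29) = 13.58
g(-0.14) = 40.20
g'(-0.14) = 12.72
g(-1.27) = 27.10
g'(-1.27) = 10.46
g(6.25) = 162.31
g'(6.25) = 25.50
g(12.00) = 342.00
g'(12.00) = 37.00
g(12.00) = 342.00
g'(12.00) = 37.00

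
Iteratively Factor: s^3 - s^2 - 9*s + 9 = (s - 1)*(s^2 - 9) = (s - 3)*(s - 1)*(s + 3)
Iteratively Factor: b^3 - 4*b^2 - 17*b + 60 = (b - 3)*(b^2 - b - 20) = (b - 3)*(b + 4)*(b - 5)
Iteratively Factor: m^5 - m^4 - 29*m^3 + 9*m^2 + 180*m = (m + 4)*(m^4 - 5*m^3 - 9*m^2 + 45*m) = (m - 5)*(m + 4)*(m^3 - 9*m) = (m - 5)*(m + 3)*(m + 4)*(m^2 - 3*m) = (m - 5)*(m - 3)*(m + 3)*(m + 4)*(m)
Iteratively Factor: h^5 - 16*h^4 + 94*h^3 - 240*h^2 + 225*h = (h)*(h^4 - 16*h^3 + 94*h^2 - 240*h + 225) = h*(h - 3)*(h^3 - 13*h^2 + 55*h - 75) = h*(h - 5)*(h - 3)*(h^2 - 8*h + 15) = h*(h - 5)*(h - 3)^2*(h - 5)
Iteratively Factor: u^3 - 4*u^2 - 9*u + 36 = (u - 3)*(u^2 - u - 12) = (u - 4)*(u - 3)*(u + 3)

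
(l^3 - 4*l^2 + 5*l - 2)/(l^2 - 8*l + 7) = (l^2 - 3*l + 2)/(l - 7)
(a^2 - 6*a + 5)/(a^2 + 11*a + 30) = (a^2 - 6*a + 5)/(a^2 + 11*a + 30)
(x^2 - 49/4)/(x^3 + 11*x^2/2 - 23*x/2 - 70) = (x + 7/2)/(x^2 + 9*x + 20)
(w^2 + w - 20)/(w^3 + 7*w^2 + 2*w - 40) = (w - 4)/(w^2 + 2*w - 8)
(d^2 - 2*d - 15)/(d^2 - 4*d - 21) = (d - 5)/(d - 7)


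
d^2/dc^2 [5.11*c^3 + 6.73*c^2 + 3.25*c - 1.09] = 30.66*c + 13.46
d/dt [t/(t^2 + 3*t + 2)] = (2 - t^2)/(t^4 + 6*t^3 + 13*t^2 + 12*t + 4)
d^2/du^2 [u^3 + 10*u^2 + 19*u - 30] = 6*u + 20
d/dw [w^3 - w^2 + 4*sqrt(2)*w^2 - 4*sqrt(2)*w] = 3*w^2 - 2*w + 8*sqrt(2)*w - 4*sqrt(2)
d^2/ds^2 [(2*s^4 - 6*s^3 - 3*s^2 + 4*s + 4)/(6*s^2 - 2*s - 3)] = 2*(72*s^6 - 72*s^5 - 84*s^4 + 72*s^3 + 270*s^2 - 90*s + 37)/(216*s^6 - 216*s^5 - 252*s^4 + 208*s^3 + 126*s^2 - 54*s - 27)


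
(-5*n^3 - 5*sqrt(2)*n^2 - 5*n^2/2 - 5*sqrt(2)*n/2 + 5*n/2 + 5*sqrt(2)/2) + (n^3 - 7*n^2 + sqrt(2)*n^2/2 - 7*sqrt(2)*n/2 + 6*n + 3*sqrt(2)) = -4*n^3 - 19*n^2/2 - 9*sqrt(2)*n^2/2 - 6*sqrt(2)*n + 17*n/2 + 11*sqrt(2)/2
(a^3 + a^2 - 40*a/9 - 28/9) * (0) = 0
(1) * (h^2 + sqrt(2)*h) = h^2 + sqrt(2)*h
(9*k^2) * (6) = 54*k^2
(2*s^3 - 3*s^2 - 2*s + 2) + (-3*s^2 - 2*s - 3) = 2*s^3 - 6*s^2 - 4*s - 1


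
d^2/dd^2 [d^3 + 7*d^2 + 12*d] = 6*d + 14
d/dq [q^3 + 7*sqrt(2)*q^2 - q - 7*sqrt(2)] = 3*q^2 + 14*sqrt(2)*q - 1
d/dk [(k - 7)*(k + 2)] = 2*k - 5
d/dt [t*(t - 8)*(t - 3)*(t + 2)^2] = 5*t^4 - 28*t^3 - 48*t^2 + 104*t + 96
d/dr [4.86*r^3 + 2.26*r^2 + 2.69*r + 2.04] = 14.58*r^2 + 4.52*r + 2.69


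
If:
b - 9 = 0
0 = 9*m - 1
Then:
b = 9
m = 1/9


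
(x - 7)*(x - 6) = x^2 - 13*x + 42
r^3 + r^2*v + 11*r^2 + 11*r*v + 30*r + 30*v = (r + 5)*(r + 6)*(r + v)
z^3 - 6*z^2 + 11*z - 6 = (z - 3)*(z - 2)*(z - 1)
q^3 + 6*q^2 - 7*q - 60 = (q - 3)*(q + 4)*(q + 5)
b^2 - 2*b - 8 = (b - 4)*(b + 2)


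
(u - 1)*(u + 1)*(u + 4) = u^3 + 4*u^2 - u - 4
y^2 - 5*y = y*(y - 5)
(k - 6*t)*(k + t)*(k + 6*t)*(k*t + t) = k^4*t + k^3*t^2 + k^3*t - 36*k^2*t^3 + k^2*t^2 - 36*k*t^4 - 36*k*t^3 - 36*t^4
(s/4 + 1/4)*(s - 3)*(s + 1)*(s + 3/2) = s^4/4 + s^3/8 - 13*s^2/8 - 21*s/8 - 9/8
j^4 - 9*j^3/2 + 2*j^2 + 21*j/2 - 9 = (j - 3)*(j - 2)*(j - 1)*(j + 3/2)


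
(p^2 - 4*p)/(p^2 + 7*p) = (p - 4)/(p + 7)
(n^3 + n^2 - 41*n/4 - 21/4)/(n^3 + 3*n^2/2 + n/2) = (2*n^2 + n - 21)/(2*n*(n + 1))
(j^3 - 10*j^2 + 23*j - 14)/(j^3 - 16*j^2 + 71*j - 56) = (j - 2)/(j - 8)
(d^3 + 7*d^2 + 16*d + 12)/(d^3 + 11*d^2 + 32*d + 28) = (d + 3)/(d + 7)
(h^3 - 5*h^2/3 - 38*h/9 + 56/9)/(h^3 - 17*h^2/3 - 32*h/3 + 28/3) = (9*h^2 - 33*h + 28)/(3*(3*h^2 - 23*h + 14))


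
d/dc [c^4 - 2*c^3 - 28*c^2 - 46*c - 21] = 4*c^3 - 6*c^2 - 56*c - 46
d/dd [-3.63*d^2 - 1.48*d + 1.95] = -7.26*d - 1.48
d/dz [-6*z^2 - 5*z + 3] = -12*z - 5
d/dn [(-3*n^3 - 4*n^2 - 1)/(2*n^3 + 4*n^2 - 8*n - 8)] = (-n^4 + 12*n^3 + 55*n^2/2 + 18*n - 2)/(n^6 + 4*n^5 - 4*n^4 - 24*n^3 + 32*n + 16)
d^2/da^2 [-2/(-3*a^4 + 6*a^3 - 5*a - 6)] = 4*(18*a*(1 - a)*(3*a^4 - 6*a^3 + 5*a + 6) + (12*a^3 - 18*a^2 + 5)^2)/(3*a^4 - 6*a^3 + 5*a + 6)^3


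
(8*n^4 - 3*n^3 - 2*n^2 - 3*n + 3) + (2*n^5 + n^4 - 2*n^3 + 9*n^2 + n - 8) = 2*n^5 + 9*n^4 - 5*n^3 + 7*n^2 - 2*n - 5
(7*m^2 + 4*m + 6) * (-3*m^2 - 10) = -21*m^4 - 12*m^3 - 88*m^2 - 40*m - 60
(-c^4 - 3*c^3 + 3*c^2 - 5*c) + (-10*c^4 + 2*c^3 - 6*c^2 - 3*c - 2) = -11*c^4 - c^3 - 3*c^2 - 8*c - 2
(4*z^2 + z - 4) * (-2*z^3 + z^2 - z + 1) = -8*z^5 + 2*z^4 + 5*z^3 - z^2 + 5*z - 4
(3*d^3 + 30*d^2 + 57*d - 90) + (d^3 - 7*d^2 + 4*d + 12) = 4*d^3 + 23*d^2 + 61*d - 78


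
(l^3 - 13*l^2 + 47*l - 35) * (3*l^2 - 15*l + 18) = 3*l^5 - 54*l^4 + 354*l^3 - 1044*l^2 + 1371*l - 630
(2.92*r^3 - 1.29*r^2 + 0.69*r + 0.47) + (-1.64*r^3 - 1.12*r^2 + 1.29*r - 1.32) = 1.28*r^3 - 2.41*r^2 + 1.98*r - 0.85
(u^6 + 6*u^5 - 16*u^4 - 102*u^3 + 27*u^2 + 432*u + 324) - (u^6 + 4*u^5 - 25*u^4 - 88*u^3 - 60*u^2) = 2*u^5 + 9*u^4 - 14*u^3 + 87*u^2 + 432*u + 324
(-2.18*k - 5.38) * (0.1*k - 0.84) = -0.218*k^2 + 1.2932*k + 4.5192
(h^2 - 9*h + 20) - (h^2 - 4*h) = 20 - 5*h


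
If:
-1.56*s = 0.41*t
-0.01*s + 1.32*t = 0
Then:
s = 0.00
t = 0.00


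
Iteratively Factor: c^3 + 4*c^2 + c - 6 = (c + 3)*(c^2 + c - 2) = (c + 2)*(c + 3)*(c - 1)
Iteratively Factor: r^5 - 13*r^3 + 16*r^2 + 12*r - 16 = (r + 1)*(r^4 - r^3 - 12*r^2 + 28*r - 16) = (r - 2)*(r + 1)*(r^3 + r^2 - 10*r + 8) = (r - 2)*(r - 1)*(r + 1)*(r^2 + 2*r - 8) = (r - 2)*(r - 1)*(r + 1)*(r + 4)*(r - 2)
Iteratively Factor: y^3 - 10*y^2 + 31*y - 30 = (y - 2)*(y^2 - 8*y + 15) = (y - 5)*(y - 2)*(y - 3)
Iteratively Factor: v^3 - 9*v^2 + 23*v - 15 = (v - 1)*(v^2 - 8*v + 15) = (v - 5)*(v - 1)*(v - 3)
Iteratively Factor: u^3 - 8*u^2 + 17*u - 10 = (u - 5)*(u^2 - 3*u + 2) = (u - 5)*(u - 2)*(u - 1)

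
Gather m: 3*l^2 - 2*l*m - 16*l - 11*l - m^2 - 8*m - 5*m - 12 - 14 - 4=3*l^2 - 27*l - m^2 + m*(-2*l - 13) - 30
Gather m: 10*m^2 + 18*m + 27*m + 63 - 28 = 10*m^2 + 45*m + 35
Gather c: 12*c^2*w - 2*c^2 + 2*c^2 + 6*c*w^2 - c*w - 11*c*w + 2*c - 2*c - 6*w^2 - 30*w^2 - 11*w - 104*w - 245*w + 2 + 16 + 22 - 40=12*c^2*w + c*(6*w^2 - 12*w) - 36*w^2 - 360*w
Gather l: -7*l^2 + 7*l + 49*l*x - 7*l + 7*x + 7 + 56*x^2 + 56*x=-7*l^2 + 49*l*x + 56*x^2 + 63*x + 7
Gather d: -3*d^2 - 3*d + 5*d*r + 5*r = -3*d^2 + d*(5*r - 3) + 5*r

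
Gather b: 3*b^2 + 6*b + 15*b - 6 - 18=3*b^2 + 21*b - 24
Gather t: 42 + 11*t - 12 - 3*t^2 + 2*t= -3*t^2 + 13*t + 30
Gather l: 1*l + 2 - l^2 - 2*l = -l^2 - l + 2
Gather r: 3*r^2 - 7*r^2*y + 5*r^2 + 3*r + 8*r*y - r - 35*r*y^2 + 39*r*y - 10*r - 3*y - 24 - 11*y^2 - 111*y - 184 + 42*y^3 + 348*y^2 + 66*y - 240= r^2*(8 - 7*y) + r*(-35*y^2 + 47*y - 8) + 42*y^3 + 337*y^2 - 48*y - 448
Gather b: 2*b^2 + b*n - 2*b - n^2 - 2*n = 2*b^2 + b*(n - 2) - n^2 - 2*n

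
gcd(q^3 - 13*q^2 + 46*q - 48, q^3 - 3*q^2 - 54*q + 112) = q^2 - 10*q + 16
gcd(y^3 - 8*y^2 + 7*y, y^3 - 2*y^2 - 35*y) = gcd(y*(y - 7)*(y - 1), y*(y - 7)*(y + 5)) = y^2 - 7*y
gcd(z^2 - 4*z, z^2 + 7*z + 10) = 1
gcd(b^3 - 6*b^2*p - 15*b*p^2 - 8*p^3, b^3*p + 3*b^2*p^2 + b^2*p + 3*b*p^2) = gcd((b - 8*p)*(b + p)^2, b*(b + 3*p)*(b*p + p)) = 1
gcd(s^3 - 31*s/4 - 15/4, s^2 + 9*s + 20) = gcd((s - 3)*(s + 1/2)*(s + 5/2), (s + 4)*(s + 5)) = 1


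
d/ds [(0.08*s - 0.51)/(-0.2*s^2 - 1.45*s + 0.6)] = (0.016*s^2 - 0.204*s - 0.6915)/(0.04*s^4 + 0.58*s^3 + 1.8625*s^2 - 1.74*s + 0.36)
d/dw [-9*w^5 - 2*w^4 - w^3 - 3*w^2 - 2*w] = -45*w^4 - 8*w^3 - 3*w^2 - 6*w - 2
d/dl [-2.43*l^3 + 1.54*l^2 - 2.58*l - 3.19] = -7.29*l^2 + 3.08*l - 2.58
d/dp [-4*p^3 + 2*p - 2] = 2 - 12*p^2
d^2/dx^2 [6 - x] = 0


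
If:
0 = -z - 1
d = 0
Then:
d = 0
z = -1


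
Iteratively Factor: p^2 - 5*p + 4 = (p - 4)*(p - 1)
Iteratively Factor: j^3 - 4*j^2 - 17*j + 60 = (j - 5)*(j^2 + j - 12) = (j - 5)*(j - 3)*(j + 4)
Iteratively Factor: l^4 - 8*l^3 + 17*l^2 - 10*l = (l - 1)*(l^3 - 7*l^2 + 10*l) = l*(l - 1)*(l^2 - 7*l + 10) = l*(l - 5)*(l - 1)*(l - 2)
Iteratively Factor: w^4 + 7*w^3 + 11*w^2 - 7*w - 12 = (w + 4)*(w^3 + 3*w^2 - w - 3) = (w - 1)*(w + 4)*(w^2 + 4*w + 3) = (w - 1)*(w + 3)*(w + 4)*(w + 1)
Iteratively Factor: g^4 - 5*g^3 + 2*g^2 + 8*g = (g - 2)*(g^3 - 3*g^2 - 4*g) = (g - 2)*(g + 1)*(g^2 - 4*g) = (g - 4)*(g - 2)*(g + 1)*(g)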